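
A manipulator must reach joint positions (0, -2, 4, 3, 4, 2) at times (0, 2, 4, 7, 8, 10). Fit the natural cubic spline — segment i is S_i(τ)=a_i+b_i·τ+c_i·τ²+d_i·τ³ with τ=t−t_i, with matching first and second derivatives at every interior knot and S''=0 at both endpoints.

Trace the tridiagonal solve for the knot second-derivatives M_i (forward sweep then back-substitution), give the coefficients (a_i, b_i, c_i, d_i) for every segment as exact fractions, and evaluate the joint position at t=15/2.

Δ: Δ0=-1, Δ1=3, Δ2=-1/3, Δ3=1, Δ4=-1
row 1: diag=8, rhs=24; c'=1/4, d'=3
row 2: denom=10−2·1/4=19/2; d'=(-20−2·3)/(19/2)=-52/19
row 3: denom=8−3·6/19=134/19; d'=(8−3·-52/19)/(134/19)=154/67
row 4: denom=6−1·19/134=785/134; d'=(-12−1·154/67)/(785/134)=-1916/785
back: M4=-1916/785
back: M3=154/67−19/134·-1916/785=2076/785
back: M2=-52/19−6/19·2076/785=-2804/785
back: M1=3−1/4·-2804/785=3056/785
M: M0=0, M1=3056/785, M2=-2804/785, M3=2076/785, M4=-1916/785, M5=0
seg 0: a=0, c=M0/2=0, d=(M1−M0)/(6·2)=764/2355, b=Δ0−h0·(2M0+M1)/6=-5411/2355
seg 1: a=-2, c=M1/2=1528/785, d=(M2−M1)/(6·2)=-293/471, b=Δ1−h1·(2M1+M2)/6=3757/2355
seg 2: a=4, c=M2/2=-1402/785, d=(M3−M2)/(6·3)=488/1413, b=Δ2−h2·(2M2+M3)/6=4513/2355
seg 3: a=3, c=M3/2=1038/785, d=(M4−M3)/(6·1)=-1996/2355, b=Δ3−h3·(2M3+M4)/6=1237/2355
seg 4: a=4, c=M4/2=-958/785, d=(M5−M4)/(6·2)=479/2355, b=Δ4−h4·(2M4+M5)/6=1477/2355
t_q=15/2 → seg 3, τ=1/2; S=3+1237/2355·τ+1038/785·τ²+-1996/2355·τ³=1095/314

  seg 0: a=0 b=-5411/2355 c=0 d=764/2355
  seg 1: a=-2 b=3757/2355 c=1528/785 d=-293/471
  seg 2: a=4 b=4513/2355 c=-1402/785 d=488/1413
  seg 3: a=3 b=1237/2355 c=1038/785 d=-1996/2355
  seg 4: a=4 b=1477/2355 c=-958/785 d=479/2355
S(15/2) = 1095/314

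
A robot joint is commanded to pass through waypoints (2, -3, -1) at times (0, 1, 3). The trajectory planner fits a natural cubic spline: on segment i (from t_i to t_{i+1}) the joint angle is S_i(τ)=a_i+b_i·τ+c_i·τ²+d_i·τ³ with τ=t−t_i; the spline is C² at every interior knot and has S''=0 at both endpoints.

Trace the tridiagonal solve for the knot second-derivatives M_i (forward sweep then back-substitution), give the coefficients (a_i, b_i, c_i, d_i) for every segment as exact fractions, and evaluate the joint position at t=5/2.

  seg 0: a=2 b=-6 c=0 d=1
  seg 1: a=-3 b=-3 c=3 d=-1/2
S(5/2) = -39/16

Δ: Δ0=-5, Δ1=1
row 1: diag=6, rhs=36; c'=1/3, d'=6
back: M1=6
M: M0=0, M1=6, M2=0
seg 0: a=2, c=M0/2=0, d=(M1−M0)/(6·1)=1, b=Δ0−h0·(2M0+M1)/6=-6
seg 1: a=-3, c=M1/2=3, d=(M2−M1)/(6·2)=-1/2, b=Δ1−h1·(2M1+M2)/6=-3
t_q=5/2 → seg 1, τ=3/2; S=-3+-3·τ+3·τ²+-1/2·τ³=-39/16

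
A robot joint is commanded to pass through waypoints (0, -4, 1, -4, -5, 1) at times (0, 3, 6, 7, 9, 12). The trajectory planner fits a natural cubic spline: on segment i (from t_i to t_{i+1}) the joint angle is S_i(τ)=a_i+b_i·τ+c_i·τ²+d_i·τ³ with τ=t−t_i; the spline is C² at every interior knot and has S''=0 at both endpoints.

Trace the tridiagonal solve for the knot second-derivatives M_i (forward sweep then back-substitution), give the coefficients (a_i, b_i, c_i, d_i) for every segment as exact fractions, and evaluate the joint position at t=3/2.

Δ: Δ0=-4/3, Δ1=5/3, Δ2=-5, Δ3=-1/2, Δ4=2
row 1: diag=12, rhs=18; c'=1/4, d'=3/2
row 2: denom=8−3·1/4=29/4; d'=(-40−3·3/2)/(29/4)=-178/29
row 3: denom=6−1·4/29=170/29; d'=(27−1·-178/29)/(170/29)=961/170
row 4: denom=10−2·29/85=792/85; d'=(15−2·961/170)/(792/85)=157/396
back: M4=157/396
back: M3=961/170−29/85·157/396=2185/396
back: M2=-178/29−4/29·2185/396=-683/99
back: M1=3/2−1/4·-683/99=1277/396
M: M0=0, M1=1277/396, M2=-683/99, M3=2185/396, M4=157/396, M5=0
seg 0: a=0, c=M0/2=0, d=(M1−M0)/(6·3)=1277/7128, b=Δ0−h0·(2M0+M1)/6=-2333/792
seg 1: a=-4, c=M1/2=1277/792, d=(M2−M1)/(6·3)=-4009/7128, b=Δ1−h1·(2M1+M2)/6=749/396
seg 2: a=1, c=M2/2=-683/198, d=(M3−M2)/(6·1)=149/72, b=Δ2−h2·(2M2+M3)/6=-2867/792
seg 3: a=-4, c=M3/2=2185/792, d=(M4−M3)/(6·2)=-169/396, b=Δ3−h3·(2M3+M4)/6=-569/132
seg 4: a=-5, c=M4/2=157/792, d=(M5−M4)/(6·3)=-157/7128, b=Δ4−h4·(2M4+M5)/6=635/396
t_q=3/2 → seg 0, τ=3/2; S=0+-2333/792·τ+0·τ²+1277/7128·τ³=-2685/704

  seg 0: a=0 b=-2333/792 c=0 d=1277/7128
  seg 1: a=-4 b=749/396 c=1277/792 d=-4009/7128
  seg 2: a=1 b=-2867/792 c=-683/198 d=149/72
  seg 3: a=-4 b=-569/132 c=2185/792 d=-169/396
  seg 4: a=-5 b=635/396 c=157/792 d=-157/7128
S(3/2) = -2685/704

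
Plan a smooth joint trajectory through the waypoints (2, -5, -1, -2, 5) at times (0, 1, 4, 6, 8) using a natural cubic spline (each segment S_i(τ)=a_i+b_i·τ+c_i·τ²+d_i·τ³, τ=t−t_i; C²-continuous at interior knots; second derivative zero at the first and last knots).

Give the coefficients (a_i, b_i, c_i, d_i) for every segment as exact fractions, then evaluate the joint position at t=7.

  seg 0: a=2 b=-1670/201 c=0 d=263/201
  seg 1: a=-5 b=-881/201 c=263/67 d=-406/603
  seg 2: a=-1 b=199/201 c=-143/67 d=1117/1608
  seg 3: a=-2 b=317/402 c=545/268 d=-545/1608
S(7) = 259/536

Δ: Δ0=-7, Δ1=4/3, Δ2=-1/2, Δ3=7/2
row 1: diag=8, rhs=50; c'=3/8, d'=25/4
row 2: denom=10−3·3/8=71/8; d'=(-11−3·25/4)/(71/8)=-238/71
row 3: denom=8−2·16/71=536/71; d'=(24−2·-238/71)/(536/71)=545/134
back: M3=545/134
back: M2=-238/71−16/71·545/134=-286/67
back: M1=25/4−3/8·-286/67=526/67
M: M0=0, M1=526/67, M2=-286/67, M3=545/134, M4=0
seg 0: a=2, c=M0/2=0, d=(M1−M0)/(6·1)=263/201, b=Δ0−h0·(2M0+M1)/6=-1670/201
seg 1: a=-5, c=M1/2=263/67, d=(M2−M1)/(6·3)=-406/603, b=Δ1−h1·(2M1+M2)/6=-881/201
seg 2: a=-1, c=M2/2=-143/67, d=(M3−M2)/(6·2)=1117/1608, b=Δ2−h2·(2M2+M3)/6=199/201
seg 3: a=-2, c=M3/2=545/268, d=(M4−M3)/(6·2)=-545/1608, b=Δ3−h3·(2M3+M4)/6=317/402
t_q=7 → seg 3, τ=1; S=-2+317/402·τ+545/268·τ²+-545/1608·τ³=259/536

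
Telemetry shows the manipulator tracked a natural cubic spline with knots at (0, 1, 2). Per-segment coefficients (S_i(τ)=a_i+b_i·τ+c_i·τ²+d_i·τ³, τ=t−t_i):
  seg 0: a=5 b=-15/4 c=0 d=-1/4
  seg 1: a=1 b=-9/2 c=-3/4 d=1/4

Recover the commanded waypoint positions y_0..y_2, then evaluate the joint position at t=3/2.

y_0 = S_0(0) = a_0 = 5
y_1 = S_1(0) = a_1 = 1
y_2 = S_1(1) = -4
t_q=3/2 is in segment 1 (τ=1/2); S_1(τ)=-45/32

y_0=5 y_1=1 y_2=-4
S(3/2) = -45/32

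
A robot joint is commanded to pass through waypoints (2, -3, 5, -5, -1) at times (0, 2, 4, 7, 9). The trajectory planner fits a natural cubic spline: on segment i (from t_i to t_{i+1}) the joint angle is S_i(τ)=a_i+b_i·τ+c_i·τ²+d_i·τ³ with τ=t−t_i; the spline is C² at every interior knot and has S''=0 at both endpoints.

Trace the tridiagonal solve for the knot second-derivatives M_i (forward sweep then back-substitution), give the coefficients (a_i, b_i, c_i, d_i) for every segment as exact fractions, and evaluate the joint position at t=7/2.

  seg 0: a=2 b=-9781/2064 c=0 d=4621/8256
  seg 1: a=-3 b=2041/1032 c=4621/1376 d=-9689/8256
  seg 2: a=5 b=2741/2064 c=-1267/344 d=1465/2064
  seg 3: a=-5 b=-829/516 c=1861/688 d=-1861/4128
S(7/2) = 78419/22016

Δ: Δ0=-5/2, Δ1=4, Δ2=-10/3, Δ3=2
row 1: diag=8, rhs=39; c'=1/4, d'=39/8
row 2: denom=10−2·1/4=19/2; d'=(-44−2·39/8)/(19/2)=-215/38
row 3: denom=10−3·6/19=172/19; d'=(32−3·-215/38)/(172/19)=1861/344
back: M3=1861/344
back: M2=-215/38−6/19·1861/344=-1267/172
back: M1=39/8−1/4·-1267/172=4621/688
M: M0=0, M1=4621/688, M2=-1267/172, M3=1861/344, M4=0
seg 0: a=2, c=M0/2=0, d=(M1−M0)/(6·2)=4621/8256, b=Δ0−h0·(2M0+M1)/6=-9781/2064
seg 1: a=-3, c=M1/2=4621/1376, d=(M2−M1)/(6·2)=-9689/8256, b=Δ1−h1·(2M1+M2)/6=2041/1032
seg 2: a=5, c=M2/2=-1267/344, d=(M3−M2)/(6·3)=1465/2064, b=Δ2−h2·(2M2+M3)/6=2741/2064
seg 3: a=-5, c=M3/2=1861/688, d=(M4−M3)/(6·2)=-1861/4128, b=Δ3−h3·(2M3+M4)/6=-829/516
t_q=7/2 → seg 1, τ=3/2; S=-3+2041/1032·τ+4621/1376·τ²+-9689/8256·τ³=78419/22016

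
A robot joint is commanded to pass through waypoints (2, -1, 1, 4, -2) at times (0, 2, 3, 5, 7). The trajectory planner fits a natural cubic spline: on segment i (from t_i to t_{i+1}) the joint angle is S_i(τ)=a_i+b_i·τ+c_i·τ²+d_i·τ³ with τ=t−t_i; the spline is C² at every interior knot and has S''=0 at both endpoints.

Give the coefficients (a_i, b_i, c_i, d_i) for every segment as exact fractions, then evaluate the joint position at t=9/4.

  seg 0: a=2 b=-341/128 c=0 d=149/512
  seg 1: a=-1 b=53/64 c=447/256 d=-147/256
  seg 2: a=1 b=665/256 c=3/128 d=-293/1024
  seg 3: a=4 b=-95/128 c=-867/512 d=289/1024
S(9/4) = -11351/16384

Δ: Δ0=-3/2, Δ1=2, Δ2=3/2, Δ3=-3
row 1: diag=6, rhs=21; c'=1/6, d'=7/2
row 2: denom=6−1·1/6=35/6; d'=(-3−1·7/2)/(35/6)=-39/35
row 3: denom=8−2·12/35=256/35; d'=(-27−2·-39/35)/(256/35)=-867/256
back: M3=-867/256
back: M2=-39/35−12/35·-867/256=3/64
back: M1=7/2−1/6·3/64=447/128
M: M0=0, M1=447/128, M2=3/64, M3=-867/256, M4=0
seg 0: a=2, c=M0/2=0, d=(M1−M0)/(6·2)=149/512, b=Δ0−h0·(2M0+M1)/6=-341/128
seg 1: a=-1, c=M1/2=447/256, d=(M2−M1)/(6·1)=-147/256, b=Δ1−h1·(2M1+M2)/6=53/64
seg 2: a=1, c=M2/2=3/128, d=(M3−M2)/(6·2)=-293/1024, b=Δ2−h2·(2M2+M3)/6=665/256
seg 3: a=4, c=M3/2=-867/512, d=(M4−M3)/(6·2)=289/1024, b=Δ3−h3·(2M3+M4)/6=-95/128
t_q=9/4 → seg 1, τ=1/4; S=-1+53/64·τ+447/256·τ²+-147/256·τ³=-11351/16384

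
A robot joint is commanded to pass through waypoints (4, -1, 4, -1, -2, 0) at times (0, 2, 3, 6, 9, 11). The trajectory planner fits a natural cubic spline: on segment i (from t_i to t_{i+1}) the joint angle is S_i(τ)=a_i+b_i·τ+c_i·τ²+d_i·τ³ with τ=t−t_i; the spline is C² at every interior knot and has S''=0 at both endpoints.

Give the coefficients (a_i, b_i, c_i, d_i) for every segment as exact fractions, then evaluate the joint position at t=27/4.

  seg 0: a=4 b=-16799/3118 c=0 d=2251/3118
  seg 1: a=-1 b=10213/3118 c=6753/1559 d=-8129/3118
  seg 2: a=4 b=6419/1559 c=-10881/3118 d=43825/84186
  seg 3: a=-1 b=-8623/3118 c=5591/4677 d=-10795/84186
  seg 4: a=-2 b=1473/1559 c=129/3118 d=-43/6236
S(27/4) = -490067/199552

Δ: Δ0=-5/2, Δ1=5, Δ2=-5/3, Δ3=-1/3, Δ4=1
row 1: diag=6, rhs=45; c'=1/6, d'=15/2
row 2: denom=8−1·1/6=47/6; d'=(-40−1·15/2)/(47/6)=-285/47
row 3: denom=12−3·18/47=510/47; d'=(8−3·-285/47)/(510/47)=1231/510
row 4: denom=10−3·47/170=1559/170; d'=(8−3·1231/510)/(1559/170)=129/1559
back: M4=129/1559
back: M3=1231/510−47/170·129/1559=11182/4677
back: M2=-285/47−18/47·11182/4677=-10881/1559
back: M1=15/2−1/6·-10881/1559=13506/1559
M: M0=0, M1=13506/1559, M2=-10881/1559, M3=11182/4677, M4=129/1559, M5=0
seg 0: a=4, c=M0/2=0, d=(M1−M0)/(6·2)=2251/3118, b=Δ0−h0·(2M0+M1)/6=-16799/3118
seg 1: a=-1, c=M1/2=6753/1559, d=(M2−M1)/(6·1)=-8129/3118, b=Δ1−h1·(2M1+M2)/6=10213/3118
seg 2: a=4, c=M2/2=-10881/3118, d=(M3−M2)/(6·3)=43825/84186, b=Δ2−h2·(2M2+M3)/6=6419/1559
seg 3: a=-1, c=M3/2=5591/4677, d=(M4−M3)/(6·3)=-10795/84186, b=Δ3−h3·(2M3+M4)/6=-8623/3118
seg 4: a=-2, c=M4/2=129/3118, d=(M5−M4)/(6·2)=-43/6236, b=Δ4−h4·(2M4+M5)/6=1473/1559
t_q=27/4 → seg 3, τ=3/4; S=-1+-8623/3118·τ+5591/4677·τ²+-10795/84186·τ³=-490067/199552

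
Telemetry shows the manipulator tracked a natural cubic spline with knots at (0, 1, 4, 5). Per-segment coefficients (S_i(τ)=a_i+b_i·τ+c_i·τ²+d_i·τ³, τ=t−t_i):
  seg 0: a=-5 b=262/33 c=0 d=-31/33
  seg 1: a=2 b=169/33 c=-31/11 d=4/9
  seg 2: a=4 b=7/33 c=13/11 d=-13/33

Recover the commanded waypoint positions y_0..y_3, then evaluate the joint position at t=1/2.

y_0 = S_0(0) = a_0 = -5
y_1 = S_1(0) = a_1 = 2
y_2 = S_2(0) = a_2 = 4
y_3 = S_2(1) = 5
t_q=1/2 is in segment 0 (τ=1/2); S_0(τ)=-101/88

y_0=-5 y_1=2 y_2=4 y_3=5
S(1/2) = -101/88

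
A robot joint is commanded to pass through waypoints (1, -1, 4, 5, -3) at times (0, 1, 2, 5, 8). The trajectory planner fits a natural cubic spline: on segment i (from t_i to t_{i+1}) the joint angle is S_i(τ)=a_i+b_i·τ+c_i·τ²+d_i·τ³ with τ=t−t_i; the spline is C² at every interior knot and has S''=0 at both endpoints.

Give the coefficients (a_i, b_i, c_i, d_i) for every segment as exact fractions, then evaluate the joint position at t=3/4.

  seg 0: a=1 b=-83/21 c=0 d=41/21
  seg 1: a=-1 b=40/21 c=41/7 d=-58/21
  seg 2: a=4 b=16/3 c=-17/7 d=16/63
  seg 3: a=5 b=-50/21 c=-1/7 d=1/63
S(3/4) = -73/64

Δ: Δ0=-2, Δ1=5, Δ2=1/3, Δ3=-8/3
row 1: diag=4, rhs=42; c'=1/4, d'=21/2
row 2: denom=8−1·1/4=31/4; d'=(-28−1·21/2)/(31/4)=-154/31
row 3: denom=12−3·12/31=336/31; d'=(-18−3·-154/31)/(336/31)=-2/7
back: M3=-2/7
back: M2=-154/31−12/31·-2/7=-34/7
back: M1=21/2−1/4·-34/7=82/7
M: M0=0, M1=82/7, M2=-34/7, M3=-2/7, M4=0
seg 0: a=1, c=M0/2=0, d=(M1−M0)/(6·1)=41/21, b=Δ0−h0·(2M0+M1)/6=-83/21
seg 1: a=-1, c=M1/2=41/7, d=(M2−M1)/(6·1)=-58/21, b=Δ1−h1·(2M1+M2)/6=40/21
seg 2: a=4, c=M2/2=-17/7, d=(M3−M2)/(6·3)=16/63, b=Δ2−h2·(2M2+M3)/6=16/3
seg 3: a=5, c=M3/2=-1/7, d=(M4−M3)/(6·3)=1/63, b=Δ3−h3·(2M3+M4)/6=-50/21
t_q=3/4 → seg 0, τ=3/4; S=1+-83/21·τ+0·τ²+41/21·τ³=-73/64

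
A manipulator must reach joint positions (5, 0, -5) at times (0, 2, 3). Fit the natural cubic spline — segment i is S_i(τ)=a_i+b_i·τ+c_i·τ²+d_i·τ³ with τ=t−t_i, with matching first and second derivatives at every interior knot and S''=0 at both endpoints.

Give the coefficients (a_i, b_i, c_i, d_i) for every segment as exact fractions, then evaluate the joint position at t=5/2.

Δ: Δ0=-5/2, Δ1=-5
row 1: diag=6, rhs=-15; c'=1/6, d'=-5/2
back: M1=-5/2
M: M0=0, M1=-5/2, M2=0
seg 0: a=5, c=M0/2=0, d=(M1−M0)/(6·2)=-5/24, b=Δ0−h0·(2M0+M1)/6=-5/3
seg 1: a=0, c=M1/2=-5/4, d=(M2−M1)/(6·1)=5/12, b=Δ1−h1·(2M1+M2)/6=-25/6
t_q=5/2 → seg 1, τ=1/2; S=0+-25/6·τ+-5/4·τ²+5/12·τ³=-75/32

  seg 0: a=5 b=-5/3 c=0 d=-5/24
  seg 1: a=0 b=-25/6 c=-5/4 d=5/12
S(5/2) = -75/32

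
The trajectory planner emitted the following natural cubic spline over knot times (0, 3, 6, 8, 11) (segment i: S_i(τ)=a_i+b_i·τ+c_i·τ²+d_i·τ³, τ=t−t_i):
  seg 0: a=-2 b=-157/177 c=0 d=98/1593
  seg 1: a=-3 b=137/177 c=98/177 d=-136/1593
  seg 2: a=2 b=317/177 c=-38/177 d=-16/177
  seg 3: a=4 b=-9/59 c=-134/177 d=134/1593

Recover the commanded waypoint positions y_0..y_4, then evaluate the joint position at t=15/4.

y_0 = S_0(0) = a_0 = -2
y_1 = S_1(0) = a_1 = -3
y_2 = S_2(0) = a_2 = 2
y_3 = S_3(0) = a_3 = 4
y_4 = S_3(3) = -1
t_q=15/4 is in segment 1 (τ=3/4); S_1(τ)=-253/118

y_0=-2 y_1=-3 y_2=2 y_3=4 y_4=-1
S(15/4) = -253/118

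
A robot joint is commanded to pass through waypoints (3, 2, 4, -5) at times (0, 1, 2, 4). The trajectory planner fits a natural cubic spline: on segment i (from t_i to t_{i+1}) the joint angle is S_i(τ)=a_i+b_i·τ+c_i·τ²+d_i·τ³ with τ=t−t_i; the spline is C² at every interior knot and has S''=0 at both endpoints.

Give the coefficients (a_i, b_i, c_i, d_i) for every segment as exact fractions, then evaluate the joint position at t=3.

Δ: Δ0=-1, Δ1=2, Δ2=-9/2
row 1: diag=4, rhs=18; c'=1/4, d'=9/2
row 2: denom=6−1·1/4=23/4; d'=(-39−1·9/2)/(23/4)=-174/23
back: M2=-174/23
back: M1=9/2−1/4·-174/23=147/23
M: M0=0, M1=147/23, M2=-174/23, M3=0
seg 0: a=3, c=M0/2=0, d=(M1−M0)/(6·1)=49/46, b=Δ0−h0·(2M0+M1)/6=-95/46
seg 1: a=2, c=M1/2=147/46, d=(M2−M1)/(6·1)=-107/46, b=Δ1−h1·(2M1+M2)/6=26/23
seg 2: a=4, c=M2/2=-87/23, d=(M3−M2)/(6·2)=29/46, b=Δ2−h2·(2M2+M3)/6=25/46
t_q=3 → seg 2, τ=1; S=4+25/46·τ+-87/23·τ²+29/46·τ³=32/23

  seg 0: a=3 b=-95/46 c=0 d=49/46
  seg 1: a=2 b=26/23 c=147/46 d=-107/46
  seg 2: a=4 b=25/46 c=-87/23 d=29/46
S(3) = 32/23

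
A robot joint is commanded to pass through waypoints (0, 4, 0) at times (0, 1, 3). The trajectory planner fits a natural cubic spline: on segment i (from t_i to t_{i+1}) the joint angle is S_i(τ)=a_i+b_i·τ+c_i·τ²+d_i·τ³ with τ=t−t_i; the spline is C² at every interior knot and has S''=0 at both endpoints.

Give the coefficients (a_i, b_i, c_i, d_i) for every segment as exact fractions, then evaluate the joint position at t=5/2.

Δ: Δ0=4, Δ1=-2
row 1: diag=6, rhs=-36; c'=1/3, d'=-6
back: M1=-6
M: M0=0, M1=-6, M2=0
seg 0: a=0, c=M0/2=0, d=(M1−M0)/(6·1)=-1, b=Δ0−h0·(2M0+M1)/6=5
seg 1: a=4, c=M1/2=-3, d=(M2−M1)/(6·2)=1/2, b=Δ1−h1·(2M1+M2)/6=2
t_q=5/2 → seg 1, τ=3/2; S=4+2·τ+-3·τ²+1/2·τ³=31/16

  seg 0: a=0 b=5 c=0 d=-1
  seg 1: a=4 b=2 c=-3 d=1/2
S(5/2) = 31/16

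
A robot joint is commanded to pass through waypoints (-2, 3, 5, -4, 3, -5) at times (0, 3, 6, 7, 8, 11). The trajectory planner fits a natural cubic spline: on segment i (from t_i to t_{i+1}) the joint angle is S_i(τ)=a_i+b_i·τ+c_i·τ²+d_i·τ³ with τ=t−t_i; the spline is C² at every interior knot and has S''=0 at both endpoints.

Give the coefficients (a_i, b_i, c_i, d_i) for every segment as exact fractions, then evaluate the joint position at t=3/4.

  seg 0: a=-2 b=373/867 c=0 d=1072/7803
  seg 1: a=3 b=3589/867 c=1072/867 d=-6227/7803
  seg 2: a=5 b=-8660/867 c=-5155/867 d=2004/289
  seg 3: a=-4 b=-934/867 c=12881/867 d=-5878/867
  seg 4: a=3 b=2398/289 c=-4753/867 d=4753/7803
S(3/4) = -468/289

Δ: Δ0=5/3, Δ1=2/3, Δ2=-9, Δ3=7, Δ4=-8/3
row 1: diag=12, rhs=-6; c'=1/4, d'=-1/2
row 2: denom=8−3·1/4=29/4; d'=(-58−3·-1/2)/(29/4)=-226/29
row 3: denom=4−1·4/29=112/29; d'=(96−1·-226/29)/(112/29)=215/8
row 4: denom=8−1·29/112=867/112; d'=(-58−1·215/8)/(867/112)=-9506/867
back: M4=-9506/867
back: M3=215/8−29/112·-9506/867=25762/867
back: M2=-226/29−4/29·25762/867=-10310/867
back: M1=-1/2−1/4·-10310/867=2144/867
M: M0=0, M1=2144/867, M2=-10310/867, M3=25762/867, M4=-9506/867, M5=0
seg 0: a=-2, c=M0/2=0, d=(M1−M0)/(6·3)=1072/7803, b=Δ0−h0·(2M0+M1)/6=373/867
seg 1: a=3, c=M1/2=1072/867, d=(M2−M1)/(6·3)=-6227/7803, b=Δ1−h1·(2M1+M2)/6=3589/867
seg 2: a=5, c=M2/2=-5155/867, d=(M3−M2)/(6·1)=2004/289, b=Δ2−h2·(2M2+M3)/6=-8660/867
seg 3: a=-4, c=M3/2=12881/867, d=(M4−M3)/(6·1)=-5878/867, b=Δ3−h3·(2M3+M4)/6=-934/867
seg 4: a=3, c=M4/2=-4753/867, d=(M5−M4)/(6·3)=4753/7803, b=Δ4−h4·(2M4+M5)/6=2398/289
t_q=3/4 → seg 0, τ=3/4; S=-2+373/867·τ+0·τ²+1072/7803·τ³=-468/289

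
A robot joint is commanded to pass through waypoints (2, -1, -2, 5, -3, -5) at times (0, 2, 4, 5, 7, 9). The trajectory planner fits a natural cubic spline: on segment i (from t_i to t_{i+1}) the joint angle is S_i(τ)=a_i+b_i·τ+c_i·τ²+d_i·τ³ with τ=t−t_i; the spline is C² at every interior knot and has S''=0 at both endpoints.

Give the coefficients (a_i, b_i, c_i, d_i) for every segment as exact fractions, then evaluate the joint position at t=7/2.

Δ: Δ0=-3/2, Δ1=-1/2, Δ2=7, Δ3=-4, Δ4=-1
row 1: diag=8, rhs=6; c'=1/4, d'=3/4
row 2: denom=6−2·1/4=11/2; d'=(45−2·3/4)/(11/2)=87/11
row 3: denom=6−1·2/11=64/11; d'=(-66−1·87/11)/(64/11)=-813/64
row 4: denom=8−2·11/32=117/16; d'=(18−2·-813/64)/(117/16)=463/78
back: M4=463/78
back: M3=-813/64−11/32·463/78=-575/39
back: M2=87/11−2/11·-575/39=413/39
back: M1=3/4−1/4·413/39=-74/39
M: M0=0, M1=-74/39, M2=413/39, M3=-575/39, M4=463/78, M5=0
seg 0: a=2, c=M0/2=0, d=(M1−M0)/(6·2)=-37/234, b=Δ0−h0·(2M0+M1)/6=-203/234
seg 1: a=-1, c=M1/2=-37/39, d=(M2−M1)/(6·2)=487/468, b=Δ1−h1·(2M1+M2)/6=-647/234
seg 2: a=-2, c=M2/2=413/78, d=(M3−M2)/(6·1)=-38/9, b=Δ2−h2·(2M2+M3)/6=1387/234
seg 3: a=5, c=M3/2=-575/78, d=(M4−M3)/(6·2)=1613/936, b=Δ3−h3·(2M3+M4)/6=901/234
seg 4: a=-3, c=M4/2=463/156, d=(M5−M4)/(6·2)=-463/936, b=Δ4−h4·(2M4+M5)/6=-580/117
t_q=7/2 → seg 1, τ=3/2; S=-1+-647/234·τ+-37/39·τ²+487/468·τ³=-4705/1248

  seg 0: a=2 b=-203/234 c=0 d=-37/234
  seg 1: a=-1 b=-647/234 c=-37/39 d=487/468
  seg 2: a=-2 b=1387/234 c=413/78 d=-38/9
  seg 3: a=5 b=901/234 c=-575/78 d=1613/936
  seg 4: a=-3 b=-580/117 c=463/156 d=-463/936
S(7/2) = -4705/1248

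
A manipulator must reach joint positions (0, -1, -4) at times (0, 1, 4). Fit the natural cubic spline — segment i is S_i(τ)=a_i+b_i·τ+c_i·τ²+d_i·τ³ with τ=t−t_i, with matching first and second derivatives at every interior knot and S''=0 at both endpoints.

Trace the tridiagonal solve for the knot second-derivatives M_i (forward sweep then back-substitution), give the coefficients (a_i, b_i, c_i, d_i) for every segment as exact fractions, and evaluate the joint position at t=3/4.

Δ: Δ0=-1, Δ1=-1
row 1: diag=8, rhs=0; c'=3/8, d'=0
back: M1=0
M: M0=0, M1=0, M2=0
seg 0: a=0, c=M0/2=0, d=(M1−M0)/(6·1)=0, b=Δ0−h0·(2M0+M1)/6=-1
seg 1: a=-1, c=M1/2=0, d=(M2−M1)/(6·3)=0, b=Δ1−h1·(2M1+M2)/6=-1
t_q=3/4 → seg 0, τ=3/4; S=0+-1·τ+0·τ²+0·τ³=-3/4

  seg 0: a=0 b=-1 c=0 d=0
  seg 1: a=-1 b=-1 c=0 d=0
S(3/4) = -3/4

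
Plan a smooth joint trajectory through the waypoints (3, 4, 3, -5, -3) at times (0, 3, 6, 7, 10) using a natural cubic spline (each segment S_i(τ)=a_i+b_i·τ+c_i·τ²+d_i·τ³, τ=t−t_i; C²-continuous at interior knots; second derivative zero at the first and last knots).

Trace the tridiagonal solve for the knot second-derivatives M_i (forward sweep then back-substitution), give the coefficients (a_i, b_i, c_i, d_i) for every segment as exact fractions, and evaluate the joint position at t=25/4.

  seg 0: a=3 b=-23/57 c=0 d=14/171
  seg 1: a=4 b=103/57 c=14/19 d=-248/513
  seg 2: a=3 b=-389/57 c=-206/57 d=139/57
  seg 3: a=-5 b=-128/19 c=211/57 d=-211/513
S(25/4) = 1345/1216

Δ: Δ0=1/3, Δ1=-1/3, Δ2=-8, Δ3=2/3
row 1: diag=12, rhs=-4; c'=1/4, d'=-1/3
row 2: denom=8−3·1/4=29/4; d'=(-46−3·-1/3)/(29/4)=-180/29
row 3: denom=8−1·4/29=228/29; d'=(52−1·-180/29)/(228/29)=422/57
back: M3=422/57
back: M2=-180/29−4/29·422/57=-412/57
back: M1=-1/3−1/4·-412/57=28/19
M: M0=0, M1=28/19, M2=-412/57, M3=422/57, M4=0
seg 0: a=3, c=M0/2=0, d=(M1−M0)/(6·3)=14/171, b=Δ0−h0·(2M0+M1)/6=-23/57
seg 1: a=4, c=M1/2=14/19, d=(M2−M1)/(6·3)=-248/513, b=Δ1−h1·(2M1+M2)/6=103/57
seg 2: a=3, c=M2/2=-206/57, d=(M3−M2)/(6·1)=139/57, b=Δ2−h2·(2M2+M3)/6=-389/57
seg 3: a=-5, c=M3/2=211/57, d=(M4−M3)/(6·3)=-211/513, b=Δ3−h3·(2M3+M4)/6=-128/19
t_q=25/4 → seg 2, τ=1/4; S=3+-389/57·τ+-206/57·τ²+139/57·τ³=1345/1216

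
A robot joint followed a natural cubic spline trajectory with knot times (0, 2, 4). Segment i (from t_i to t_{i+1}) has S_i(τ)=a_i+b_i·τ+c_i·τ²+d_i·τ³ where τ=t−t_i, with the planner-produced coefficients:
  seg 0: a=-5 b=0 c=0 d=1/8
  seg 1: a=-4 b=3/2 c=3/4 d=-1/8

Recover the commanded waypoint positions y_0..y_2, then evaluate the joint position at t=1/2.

y_0=-5 y_1=-4 y_2=1
S(1/2) = -319/64

y_0 = S_0(0) = a_0 = -5
y_1 = S_1(0) = a_1 = -4
y_2 = S_1(2) = 1
t_q=1/2 is in segment 0 (τ=1/2); S_0(τ)=-319/64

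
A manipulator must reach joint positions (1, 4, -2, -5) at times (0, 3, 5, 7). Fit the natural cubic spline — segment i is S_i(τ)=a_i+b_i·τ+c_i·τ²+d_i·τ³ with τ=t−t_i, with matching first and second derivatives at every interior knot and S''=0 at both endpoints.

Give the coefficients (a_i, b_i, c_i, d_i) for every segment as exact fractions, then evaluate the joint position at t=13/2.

  seg 0: a=1 b=181/76 c=0 d=-35/228
  seg 1: a=4 b=-67/38 c=-105/76 d=29/76
  seg 2: a=-2 b=-103/38 c=69/76 d=-23/152
S(13/2) = -5513/1216

Δ: Δ0=1, Δ1=-3, Δ2=-3/2
row 1: diag=10, rhs=-24; c'=1/5, d'=-12/5
row 2: denom=8−2·1/5=38/5; d'=(9−2·-12/5)/(38/5)=69/38
back: M2=69/38
back: M1=-12/5−1/5·69/38=-105/38
M: M0=0, M1=-105/38, M2=69/38, M3=0
seg 0: a=1, c=M0/2=0, d=(M1−M0)/(6·3)=-35/228, b=Δ0−h0·(2M0+M1)/6=181/76
seg 1: a=4, c=M1/2=-105/76, d=(M2−M1)/(6·2)=29/76, b=Δ1−h1·(2M1+M2)/6=-67/38
seg 2: a=-2, c=M2/2=69/76, d=(M3−M2)/(6·2)=-23/152, b=Δ2−h2·(2M2+M3)/6=-103/38
t_q=13/2 → seg 2, τ=3/2; S=-2+-103/38·τ+69/76·τ²+-23/152·τ³=-5513/1216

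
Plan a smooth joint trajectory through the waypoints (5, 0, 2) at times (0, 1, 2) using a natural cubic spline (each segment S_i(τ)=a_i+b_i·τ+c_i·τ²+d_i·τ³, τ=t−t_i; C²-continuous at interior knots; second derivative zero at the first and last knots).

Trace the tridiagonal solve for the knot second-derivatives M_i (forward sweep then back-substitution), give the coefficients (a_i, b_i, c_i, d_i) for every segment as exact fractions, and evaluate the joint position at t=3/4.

Δ: Δ0=-5, Δ1=2
row 1: diag=4, rhs=42; c'=1/4, d'=21/2
back: M1=21/2
M: M0=0, M1=21/2, M2=0
seg 0: a=5, c=M0/2=0, d=(M1−M0)/(6·1)=7/4, b=Δ0−h0·(2M0+M1)/6=-27/4
seg 1: a=0, c=M1/2=21/4, d=(M2−M1)/(6·1)=-7/4, b=Δ1−h1·(2M1+M2)/6=-3/2
t_q=3/4 → seg 0, τ=3/4; S=5+-27/4·τ+0·τ²+7/4·τ³=173/256

  seg 0: a=5 b=-27/4 c=0 d=7/4
  seg 1: a=0 b=-3/2 c=21/4 d=-7/4
S(3/4) = 173/256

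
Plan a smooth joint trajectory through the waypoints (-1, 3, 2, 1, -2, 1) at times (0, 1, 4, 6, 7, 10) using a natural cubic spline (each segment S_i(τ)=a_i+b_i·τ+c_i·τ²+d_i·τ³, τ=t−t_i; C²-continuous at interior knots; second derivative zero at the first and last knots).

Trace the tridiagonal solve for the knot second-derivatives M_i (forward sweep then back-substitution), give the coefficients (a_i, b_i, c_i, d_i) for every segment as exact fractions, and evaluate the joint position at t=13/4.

  seg 0: a=-1 b=28685/6162 c=0 d=-4037/6162
  seg 1: a=3 b=8287/3081 c=-4037/2054 d=17705/55458
  seg 2: a=2 b=-229/474 c=2797/3081 d=-941/2054
  seg 3: a=1 b=-14477/6162 c=-5672/3081 d=2445/2054
  seg 4: a=-2 b=-7580/3081 c=10661/6162 d=-10661/55458
S(13/4) = 359967/131456

Δ: Δ0=4, Δ1=-1/3, Δ2=-1/2, Δ3=-3, Δ4=1
row 1: diag=8, rhs=-26; c'=3/8, d'=-13/4
row 2: denom=10−3·3/8=71/8; d'=(-1−3·-13/4)/(71/8)=70/71
row 3: denom=6−2·16/71=394/71; d'=(-15−2·70/71)/(394/71)=-1205/394
row 4: denom=8−1·71/394=3081/394; d'=(24−1·-1205/394)/(3081/394)=10661/3081
back: M4=10661/3081
back: M3=-1205/394−71/394·10661/3081=-11344/3081
back: M2=70/71−16/71·-11344/3081=5594/3081
back: M1=-13/4−3/8·5594/3081=-4037/1027
M: M0=0, M1=-4037/1027, M2=5594/3081, M3=-11344/3081, M4=10661/3081, M5=0
seg 0: a=-1, c=M0/2=0, d=(M1−M0)/(6·1)=-4037/6162, b=Δ0−h0·(2M0+M1)/6=28685/6162
seg 1: a=3, c=M1/2=-4037/2054, d=(M2−M1)/(6·3)=17705/55458, b=Δ1−h1·(2M1+M2)/6=8287/3081
seg 2: a=2, c=M2/2=2797/3081, d=(M3−M2)/(6·2)=-941/2054, b=Δ2−h2·(2M2+M3)/6=-229/474
seg 3: a=1, c=M3/2=-5672/3081, d=(M4−M3)/(6·1)=2445/2054, b=Δ3−h3·(2M3+M4)/6=-14477/6162
seg 4: a=-2, c=M4/2=10661/6162, d=(M5−M4)/(6·3)=-10661/55458, b=Δ4−h4·(2M4+M5)/6=-7580/3081
t_q=13/4 → seg 1, τ=9/4; S=3+8287/3081·τ+-4037/2054·τ²+17705/55458·τ³=359967/131456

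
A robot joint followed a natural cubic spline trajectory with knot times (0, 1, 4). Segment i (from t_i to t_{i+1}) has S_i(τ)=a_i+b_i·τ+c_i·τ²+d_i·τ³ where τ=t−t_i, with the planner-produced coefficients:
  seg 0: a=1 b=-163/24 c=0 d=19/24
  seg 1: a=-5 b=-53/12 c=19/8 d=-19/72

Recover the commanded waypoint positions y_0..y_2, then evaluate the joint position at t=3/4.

y_0=1 y_1=-5 y_2=-4
S(3/4) = -1925/512

y_0 = S_0(0) = a_0 = 1
y_1 = S_1(0) = a_1 = -5
y_2 = S_1(3) = -4
t_q=3/4 is in segment 0 (τ=3/4); S_0(τ)=-1925/512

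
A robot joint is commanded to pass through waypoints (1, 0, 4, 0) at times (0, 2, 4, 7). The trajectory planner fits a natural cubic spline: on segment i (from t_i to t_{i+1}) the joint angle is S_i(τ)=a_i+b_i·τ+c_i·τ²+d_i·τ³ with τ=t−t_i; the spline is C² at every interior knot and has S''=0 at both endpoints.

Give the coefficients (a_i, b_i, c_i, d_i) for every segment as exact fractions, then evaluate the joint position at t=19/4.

Δ: Δ0=-1/2, Δ1=2, Δ2=-4/3
row 1: diag=8, rhs=15; c'=1/4, d'=15/8
row 2: denom=10−2·1/4=19/2; d'=(-20−2·15/8)/(19/2)=-5/2
back: M2=-5/2
back: M1=15/8−1/4·-5/2=5/2
M: M0=0, M1=5/2, M2=-5/2, M3=0
seg 0: a=1, c=M0/2=0, d=(M1−M0)/(6·2)=5/24, b=Δ0−h0·(2M0+M1)/6=-4/3
seg 1: a=0, c=M1/2=5/4, d=(M2−M1)/(6·2)=-5/12, b=Δ1−h1·(2M1+M2)/6=7/6
seg 2: a=4, c=M2/2=-5/4, d=(M3−M2)/(6·3)=5/36, b=Δ2−h2·(2M2+M3)/6=7/6
t_q=19/4 → seg 2, τ=3/4; S=4+7/6·τ+-5/4·τ²+5/36·τ³=1083/256

  seg 0: a=1 b=-4/3 c=0 d=5/24
  seg 1: a=0 b=7/6 c=5/4 d=-5/12
  seg 2: a=4 b=7/6 c=-5/4 d=5/36
S(19/4) = 1083/256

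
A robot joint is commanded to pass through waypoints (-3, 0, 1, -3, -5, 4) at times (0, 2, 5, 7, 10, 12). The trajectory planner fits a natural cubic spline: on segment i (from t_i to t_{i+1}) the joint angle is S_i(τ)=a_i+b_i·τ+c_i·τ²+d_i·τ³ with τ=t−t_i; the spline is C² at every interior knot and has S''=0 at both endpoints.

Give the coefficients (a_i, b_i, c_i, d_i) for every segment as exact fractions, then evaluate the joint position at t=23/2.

Δ: Δ0=3/2, Δ1=1/3, Δ2=-2, Δ3=-2/3, Δ4=9/2
row 1: diag=10, rhs=-7; c'=3/10, d'=-7/10
row 2: denom=10−3·3/10=91/10; d'=(-14−3·-7/10)/(91/10)=-17/13
row 3: denom=10−2·20/91=870/91; d'=(8−2·-17/13)/(870/91)=161/145
row 4: denom=10−3·91/290=2627/290; d'=(31−3·161/145)/(2627/290)=8024/2627
back: M4=8024/2627
back: M3=161/145−91/290·8024/2627=399/2627
back: M2=-17/13−20/91·399/2627=-3523/2627
back: M1=-7/10−3/10·-3523/2627=-782/2627
M: M0=0, M1=-782/2627, M2=-3523/2627, M3=399/2627, M4=8024/2627, M5=0
seg 0: a=-3, c=M0/2=0, d=(M1−M0)/(6·2)=-391/15762, b=Δ0−h0·(2M0+M1)/6=25207/15762
seg 1: a=0, c=M1/2=-391/2627, d=(M2−M1)/(6·3)=-2741/47286, b=Δ1−h1·(2M1+M2)/6=20515/15762
seg 2: a=1, c=M2/2=-3523/5254, d=(M3−M2)/(6·2)=53/426, b=Δ2−h2·(2M2+M3)/6=-9115/7881
seg 3: a=-3, c=M3/2=399/5254, d=(M4−M3)/(6·3)=7625/47286, b=Δ3−h3·(2M3+M4)/6=-18487/7881
seg 4: a=-5, c=M4/2=4012/2627, d=(M5−M4)/(6·2)=-2006/7881, b=Δ4−h4·(2M4+M5)/6=38833/15762
t_q=23/2 → seg 4, τ=3/2; S=-5+38833/15762·τ+4012/2627·τ²+-2006/7881·τ³=6687/5254

  seg 0: a=-3 b=25207/15762 c=0 d=-391/15762
  seg 1: a=0 b=20515/15762 c=-391/2627 d=-2741/47286
  seg 2: a=1 b=-9115/7881 c=-3523/5254 d=53/426
  seg 3: a=-3 b=-18487/7881 c=399/5254 d=7625/47286
  seg 4: a=-5 b=38833/15762 c=4012/2627 d=-2006/7881
S(23/2) = 6687/5254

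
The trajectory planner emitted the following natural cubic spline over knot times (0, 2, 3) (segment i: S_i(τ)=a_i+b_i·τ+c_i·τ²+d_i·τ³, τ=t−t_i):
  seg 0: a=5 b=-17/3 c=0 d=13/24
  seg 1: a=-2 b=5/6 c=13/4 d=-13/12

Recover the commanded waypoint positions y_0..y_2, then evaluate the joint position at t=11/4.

y_0=5 y_1=-2 y_2=1
S(11/4) = -1/256

y_0 = S_0(0) = a_0 = 5
y_1 = S_1(0) = a_1 = -2
y_2 = S_1(1) = 1
t_q=11/4 is in segment 1 (τ=3/4); S_1(τ)=-1/256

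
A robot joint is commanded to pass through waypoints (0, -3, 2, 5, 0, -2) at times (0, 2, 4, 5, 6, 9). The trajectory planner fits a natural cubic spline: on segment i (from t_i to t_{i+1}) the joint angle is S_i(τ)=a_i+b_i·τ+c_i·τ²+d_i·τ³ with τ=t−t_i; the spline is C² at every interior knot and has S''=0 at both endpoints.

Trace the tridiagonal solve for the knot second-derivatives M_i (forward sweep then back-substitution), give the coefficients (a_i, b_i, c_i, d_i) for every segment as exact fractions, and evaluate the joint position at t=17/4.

Δ: Δ0=-3/2, Δ1=5/2, Δ2=3, Δ3=-5, Δ4=-2/3
row 1: diag=8, rhs=24; c'=1/4, d'=3
row 2: denom=6−2·1/4=11/2; d'=(3−2·3)/(11/2)=-6/11
row 3: denom=4−1·2/11=42/11; d'=(-48−1·-6/11)/(42/11)=-87/7
row 4: denom=8−1·11/42=325/42; d'=(26−1·-87/7)/(325/42)=1614/325
back: M4=1614/325
back: M3=-87/7−11/42·1614/325=-4462/325
back: M2=-6/11−2/11·-4462/325=634/325
back: M1=3−1/4·634/325=1633/650
M: M0=0, M1=1633/650, M2=634/325, M3=-4462/325, M4=1614/325, M5=0
seg 0: a=0, c=M0/2=0, d=(M1−M0)/(6·2)=1633/7800, b=Δ0−h0·(2M0+M1)/6=-2279/975
seg 1: a=-3, c=M1/2=1633/1300, d=(M2−M1)/(6·2)=-73/1560, b=Δ1−h1·(2M1+M2)/6=341/1950
seg 2: a=2, c=M2/2=317/325, d=(M3−M2)/(6·1)=-196/75, b=Δ2−h2·(2M2+M3)/6=4522/975
seg 3: a=5, c=M3/2=-2231/325, d=(M4−M3)/(6·1)=3038/975, b=Δ3−h3·(2M3+M4)/6=-244/195
seg 4: a=0, c=M4/2=807/325, d=(M5−M4)/(6·3)=-269/975, b=Δ4−h4·(2M4+M5)/6=-5492/975
t_q=17/4 → seg 2, τ=1/4; S=2+4522/975·τ+317/325·τ²+-196/75·τ³=8267/2600

  seg 0: a=0 b=-2279/975 c=0 d=1633/7800
  seg 1: a=-3 b=341/1950 c=1633/1300 d=-73/1560
  seg 2: a=2 b=4522/975 c=317/325 d=-196/75
  seg 3: a=5 b=-244/195 c=-2231/325 d=3038/975
  seg 4: a=0 b=-5492/975 c=807/325 d=-269/975
S(17/4) = 8267/2600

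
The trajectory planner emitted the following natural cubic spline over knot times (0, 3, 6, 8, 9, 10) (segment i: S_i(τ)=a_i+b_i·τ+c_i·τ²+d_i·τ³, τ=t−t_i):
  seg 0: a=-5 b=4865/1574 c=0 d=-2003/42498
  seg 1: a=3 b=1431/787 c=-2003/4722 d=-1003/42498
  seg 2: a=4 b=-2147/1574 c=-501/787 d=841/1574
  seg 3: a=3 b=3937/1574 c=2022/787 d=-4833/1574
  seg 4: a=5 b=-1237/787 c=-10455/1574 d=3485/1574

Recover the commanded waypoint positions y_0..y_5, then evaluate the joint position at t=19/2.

y_0 = S_0(0) = a_0 = -5
y_1 = S_1(0) = a_1 = 3
y_2 = S_2(0) = a_2 = 4
y_3 = S_3(0) = a_3 = 3
y_4 = S_4(0) = a_4 = 5
y_5 = S_4(1) = -1
t_q=19/2 is in segment 4 (τ=1/2); S_4(τ)=35639/12592

y_0=-5 y_1=3 y_2=4 y_3=3 y_4=5 y_5=-1
S(19/2) = 35639/12592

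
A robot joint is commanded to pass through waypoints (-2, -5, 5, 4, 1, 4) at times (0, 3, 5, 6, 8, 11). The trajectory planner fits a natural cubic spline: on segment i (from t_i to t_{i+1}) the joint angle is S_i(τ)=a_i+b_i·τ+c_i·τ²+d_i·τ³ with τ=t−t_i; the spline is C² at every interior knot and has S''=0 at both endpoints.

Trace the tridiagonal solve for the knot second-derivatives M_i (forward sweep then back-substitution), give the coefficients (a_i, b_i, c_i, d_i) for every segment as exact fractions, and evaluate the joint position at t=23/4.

  seg 0: a=-2 b=-905/253 c=0 d=652/2277
  seg 1: a=-5 b=1051/253 c=652/253 d=-545/506
  seg 2: a=5 b=389/253 c=-983/253 d=31/23
  seg 3: a=4 b=-554/253 c=40/253 d=189/2024
  seg 4: a=1 b=-221/506 c=727/1012 d=-727/9108
S(23/4) = 73451/16192

Δ: Δ0=-1, Δ1=5, Δ2=-1, Δ3=-3/2, Δ4=1
row 1: diag=10, rhs=36; c'=1/5, d'=18/5
row 2: denom=6−2·1/5=28/5; d'=(-36−2·18/5)/(28/5)=-54/7
row 3: denom=6−1·5/28=163/28; d'=(-3−1·-54/7)/(163/28)=132/163
row 4: denom=10−2·56/163=1518/163; d'=(15−2·132/163)/(1518/163)=727/506
back: M4=727/506
back: M3=132/163−56/163·727/506=80/253
back: M2=-54/7−5/28·80/253=-1966/253
back: M1=18/5−1/5·-1966/253=1304/253
M: M0=0, M1=1304/253, M2=-1966/253, M3=80/253, M4=727/506, M5=0
seg 0: a=-2, c=M0/2=0, d=(M1−M0)/(6·3)=652/2277, b=Δ0−h0·(2M0+M1)/6=-905/253
seg 1: a=-5, c=M1/2=652/253, d=(M2−M1)/(6·2)=-545/506, b=Δ1−h1·(2M1+M2)/6=1051/253
seg 2: a=5, c=M2/2=-983/253, d=(M3−M2)/(6·1)=31/23, b=Δ2−h2·(2M2+M3)/6=389/253
seg 3: a=4, c=M3/2=40/253, d=(M4−M3)/(6·2)=189/2024, b=Δ3−h3·(2M3+M4)/6=-554/253
seg 4: a=1, c=M4/2=727/1012, d=(M5−M4)/(6·3)=-727/9108, b=Δ4−h4·(2M4+M5)/6=-221/506
t_q=23/4 → seg 2, τ=3/4; S=5+389/253·τ+-983/253·τ²+31/23·τ³=73451/16192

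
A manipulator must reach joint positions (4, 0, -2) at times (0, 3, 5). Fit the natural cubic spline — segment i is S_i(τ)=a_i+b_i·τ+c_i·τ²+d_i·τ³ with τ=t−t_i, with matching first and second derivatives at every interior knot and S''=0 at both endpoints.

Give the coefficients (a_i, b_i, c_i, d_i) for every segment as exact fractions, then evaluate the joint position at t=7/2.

Δ: Δ0=-4/3, Δ1=-1
row 1: diag=10, rhs=2; c'=1/5, d'=1/5
back: M1=1/5
M: M0=0, M1=1/5, M2=0
seg 0: a=4, c=M0/2=0, d=(M1−M0)/(6·3)=1/90, b=Δ0−h0·(2M0+M1)/6=-43/30
seg 1: a=0, c=M1/2=1/10, d=(M2−M1)/(6·2)=-1/60, b=Δ1−h1·(2M1+M2)/6=-17/15
t_q=7/2 → seg 1, τ=1/2; S=0+-17/15·τ+1/10·τ²+-1/60·τ³=-87/160

  seg 0: a=4 b=-43/30 c=0 d=1/90
  seg 1: a=0 b=-17/15 c=1/10 d=-1/60
S(7/2) = -87/160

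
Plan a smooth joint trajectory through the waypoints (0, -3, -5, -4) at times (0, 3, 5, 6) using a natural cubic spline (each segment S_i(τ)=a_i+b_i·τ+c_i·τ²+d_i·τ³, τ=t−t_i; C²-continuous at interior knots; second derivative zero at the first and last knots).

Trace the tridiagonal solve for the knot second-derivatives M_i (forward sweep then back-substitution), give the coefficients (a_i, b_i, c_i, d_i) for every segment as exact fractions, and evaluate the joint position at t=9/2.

Δ: Δ0=-1, Δ1=-1, Δ2=1
row 1: diag=10, rhs=0; c'=1/5, d'=0
row 2: denom=6−2·1/5=28/5; d'=(12−2·0)/(28/5)=15/7
back: M2=15/7
back: M1=0−1/5·15/7=-3/7
M: M0=0, M1=-3/7, M2=15/7, M3=0
seg 0: a=0, c=M0/2=0, d=(M1−M0)/(6·3)=-1/42, b=Δ0−h0·(2M0+M1)/6=-11/14
seg 1: a=-3, c=M1/2=-3/14, d=(M2−M1)/(6·2)=3/14, b=Δ1−h1·(2M1+M2)/6=-10/7
seg 2: a=-5, c=M2/2=15/14, d=(M3−M2)/(6·1)=-5/14, b=Δ2−h2·(2M2+M3)/6=2/7
t_q=9/2 → seg 1, τ=3/2; S=-3+-10/7·τ+-3/14·τ²+3/14·τ³=-549/112

  seg 0: a=0 b=-11/14 c=0 d=-1/42
  seg 1: a=-3 b=-10/7 c=-3/14 d=3/14
  seg 2: a=-5 b=2/7 c=15/14 d=-5/14
S(9/2) = -549/112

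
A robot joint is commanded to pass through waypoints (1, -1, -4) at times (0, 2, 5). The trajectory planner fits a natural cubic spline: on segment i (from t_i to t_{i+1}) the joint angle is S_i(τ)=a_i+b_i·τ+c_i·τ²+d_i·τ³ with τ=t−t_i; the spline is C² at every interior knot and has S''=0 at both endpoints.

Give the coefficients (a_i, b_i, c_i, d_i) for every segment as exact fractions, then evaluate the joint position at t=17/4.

  seg 0: a=1 b=-1 c=0 d=0
  seg 1: a=-1 b=-1 c=0 d=0
S(17/4) = -13/4

Δ: Δ0=-1, Δ1=-1
row 1: diag=10, rhs=0; c'=3/10, d'=0
back: M1=0
M: M0=0, M1=0, M2=0
seg 0: a=1, c=M0/2=0, d=(M1−M0)/(6·2)=0, b=Δ0−h0·(2M0+M1)/6=-1
seg 1: a=-1, c=M1/2=0, d=(M2−M1)/(6·3)=0, b=Δ1−h1·(2M1+M2)/6=-1
t_q=17/4 → seg 1, τ=9/4; S=-1+-1·τ+0·τ²+0·τ³=-13/4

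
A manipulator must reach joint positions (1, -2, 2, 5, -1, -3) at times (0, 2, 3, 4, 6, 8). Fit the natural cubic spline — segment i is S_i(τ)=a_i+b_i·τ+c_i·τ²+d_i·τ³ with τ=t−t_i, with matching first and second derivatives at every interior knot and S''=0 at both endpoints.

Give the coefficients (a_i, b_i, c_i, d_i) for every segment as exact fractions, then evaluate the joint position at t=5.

Δ: Δ0=-3/2, Δ1=4, Δ2=3, Δ3=-3, Δ4=-1
row 1: diag=6, rhs=33; c'=1/6, d'=11/2
row 2: denom=4−1·1/6=23/6; d'=(-6−1·11/2)/(23/6)=-3
row 3: denom=6−1·6/23=132/23; d'=(-36−1·-3)/(132/23)=-23/4
row 4: denom=8−2·23/66=241/33; d'=(12−2·-23/4)/(241/33)=1551/482
back: M4=1551/482
back: M3=-23/4−23/66·1551/482=-1656/241
back: M2=-3−6/23·-1656/241=-291/241
back: M1=11/2−1/6·-291/241=1374/241
M: M0=0, M1=1374/241, M2=-291/241, M3=-1656/241, M4=1551/482, M5=0
seg 0: a=1, c=M0/2=0, d=(M1−M0)/(6·2)=229/482, b=Δ0−h0·(2M0+M1)/6=-1639/482
seg 1: a=-2, c=M1/2=687/241, d=(M2−M1)/(6·1)=-555/482, b=Δ1−h1·(2M1+M2)/6=1109/482
seg 2: a=2, c=M2/2=-291/482, d=(M3−M2)/(6·1)=-455/482, b=Δ2−h2·(2M2+M3)/6=1096/241
seg 3: a=5, c=M3/2=-828/241, d=(M4−M3)/(6·2)=1621/1928, b=Δ3−h3·(2M3+M4)/6=245/482
seg 4: a=-1, c=M4/2=1551/964, d=(M5−M4)/(6·2)=-517/1928, b=Δ4−h4·(2M4+M5)/6=-758/241
t_q=5 → seg 3, τ=1; S=5+245/482·τ+-828/241·τ²+1621/1928·τ³=5617/1928

  seg 0: a=1 b=-1639/482 c=0 d=229/482
  seg 1: a=-2 b=1109/482 c=687/241 d=-555/482
  seg 2: a=2 b=1096/241 c=-291/482 d=-455/482
  seg 3: a=5 b=245/482 c=-828/241 d=1621/1928
  seg 4: a=-1 b=-758/241 c=1551/964 d=-517/1928
S(5) = 5617/1928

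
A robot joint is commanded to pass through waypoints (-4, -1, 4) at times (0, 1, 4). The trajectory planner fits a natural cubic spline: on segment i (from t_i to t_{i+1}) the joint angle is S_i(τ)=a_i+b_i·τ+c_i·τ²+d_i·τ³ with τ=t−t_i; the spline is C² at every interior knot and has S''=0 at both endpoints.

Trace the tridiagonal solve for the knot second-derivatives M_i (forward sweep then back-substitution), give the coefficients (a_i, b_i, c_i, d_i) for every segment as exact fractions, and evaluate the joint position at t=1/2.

Δ: Δ0=3, Δ1=5/3
row 1: diag=8, rhs=-8; c'=3/8, d'=-1
back: M1=-1
M: M0=0, M1=-1, M2=0
seg 0: a=-4, c=M0/2=0, d=(M1−M0)/(6·1)=-1/6, b=Δ0−h0·(2M0+M1)/6=19/6
seg 1: a=-1, c=M1/2=-1/2, d=(M2−M1)/(6·3)=1/18, b=Δ1−h1·(2M1+M2)/6=8/3
t_q=1/2 → seg 0, τ=1/2; S=-4+19/6·τ+0·τ²+-1/6·τ³=-39/16

  seg 0: a=-4 b=19/6 c=0 d=-1/6
  seg 1: a=-1 b=8/3 c=-1/2 d=1/18
S(1/2) = -39/16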